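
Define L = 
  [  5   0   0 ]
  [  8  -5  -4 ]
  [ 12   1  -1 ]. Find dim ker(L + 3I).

L + 3I = [[8, 0, 0], [8, -2, -4], [12, 1, 2]].
This matrix has rank 2, so its null space has dimension 3 − 2 = 1.

1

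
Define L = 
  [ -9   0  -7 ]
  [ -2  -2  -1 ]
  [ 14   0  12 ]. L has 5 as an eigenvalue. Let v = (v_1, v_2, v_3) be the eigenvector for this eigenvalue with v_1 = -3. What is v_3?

L − 5I = [[-14, 0, -7], [-2, -7, -1], [14, 0, 7]].
Solving (L − 5I)v = 0 gives the eigenspace spanned by (-3, 0, 6).
With v_1 = -3, v = (-3, 0, 6), so v_3 = 6.

6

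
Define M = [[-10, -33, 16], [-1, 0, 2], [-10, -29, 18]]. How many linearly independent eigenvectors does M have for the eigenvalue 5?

M − 5I = [[-15, -33, 16], [-1, -5, 2], [-10, -29, 13]].
This matrix has rank 2, so its null space has dimension 3 − 2 = 1.

1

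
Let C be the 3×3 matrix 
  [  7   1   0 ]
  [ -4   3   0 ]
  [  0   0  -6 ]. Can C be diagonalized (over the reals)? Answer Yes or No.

Characteristic polynomial: p(s) = s^3 - 4s^2 - 35s + 150 = (s - 5)^2(s + 6).
s = 5 has algebraic multiplicity 2; rank(C − 5I) = 2, so geometric multiplicity = 1.
Geometric multiplicity < algebraic multiplicity, so C is not diagonalizable.

No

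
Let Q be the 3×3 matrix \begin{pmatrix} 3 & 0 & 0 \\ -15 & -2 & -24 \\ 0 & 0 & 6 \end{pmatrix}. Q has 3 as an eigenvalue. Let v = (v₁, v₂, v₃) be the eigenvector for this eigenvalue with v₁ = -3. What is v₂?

Q − 3I = [[0, 0, 0], [-15, -5, -24], [0, 0, 3]].
Solving (Q − 3I)v = 0 gives the eigenspace spanned by (-3, 9, 0).
With v₁ = -3, v = (-3, 9, 0), so v₂ = 9.

9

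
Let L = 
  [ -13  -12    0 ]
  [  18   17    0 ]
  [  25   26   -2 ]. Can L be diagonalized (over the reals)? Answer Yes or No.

Yes

Characteristic polynomial: p(r) = r^3 - 2r^2 - 13r - 10 = (r - 5)(r + 1)(r + 2).
All 3 eigenvalues are distinct, so L is diagonalizable.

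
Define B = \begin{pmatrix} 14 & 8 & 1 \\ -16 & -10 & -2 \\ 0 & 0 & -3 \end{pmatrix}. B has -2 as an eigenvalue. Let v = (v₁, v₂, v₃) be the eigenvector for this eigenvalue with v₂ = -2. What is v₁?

B + 2I = [[16, 8, 1], [-16, -8, -2], [0, 0, -1]].
Solving (B + 2I)v = 0 gives the eigenspace spanned by (1, -2, 0).
With v₂ = -2, v = (1, -2, 0), so v₁ = 1.

1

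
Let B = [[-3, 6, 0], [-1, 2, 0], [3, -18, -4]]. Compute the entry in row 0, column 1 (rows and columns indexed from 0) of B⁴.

Characteristic polynomial: r^3 + 5r^2 + 4r = r(r + 1)(r + 4), so the eigenvalues are -4, -1, 0.
r=-4: eigenvector (0, 0, 1).
r=0: eigenvector (2, 1, -3).
r=-1: eigenvector (3, 1, -3).
P = [[0, 2, 3], [0, 1, 1], [1, -3, -3]], D = diag(-4, 0, -1), P⁻¹ = [[0, 3, 1], [-1, 3, 0], [1, -2, 0]].
B⁴ = P·diag(256, 0, 1)·P⁻¹ = [[3, -6, 0], [1, -2, 0], [-3, 774, 256]].
The requested entry is -6.

-6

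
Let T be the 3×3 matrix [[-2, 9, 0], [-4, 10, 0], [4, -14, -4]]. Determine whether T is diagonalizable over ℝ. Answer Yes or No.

No

Characteristic polynomial: p(μ) = μ^3 - 4μ^2 - 16μ + 64 = (μ - 4)^2(μ + 4).
μ = 4 has algebraic multiplicity 2; rank(T − 4I) = 2, so geometric multiplicity = 1.
Geometric multiplicity < algebraic multiplicity, so T is not diagonalizable.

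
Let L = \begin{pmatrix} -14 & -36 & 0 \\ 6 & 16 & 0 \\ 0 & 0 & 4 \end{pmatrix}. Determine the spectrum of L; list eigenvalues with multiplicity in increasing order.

-2, 4, 4

Characteristic polynomial: p(λ) = λ^3 - 6λ^2 + 32 = (λ - 4)^2(λ + 2).
Roots (with multiplicity): -2, 4, 4.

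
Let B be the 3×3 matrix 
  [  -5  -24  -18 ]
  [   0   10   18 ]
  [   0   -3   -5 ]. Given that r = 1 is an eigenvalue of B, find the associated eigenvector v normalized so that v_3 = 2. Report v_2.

B − 1I = [[-6, -24, -18], [0, 9, 18], [0, -3, -6]].
Solving (B − 1I)v = 0 gives the eigenspace spanned by (10, -4, 2).
With v_3 = 2, v = (10, -4, 2), so v_2 = -4.

-4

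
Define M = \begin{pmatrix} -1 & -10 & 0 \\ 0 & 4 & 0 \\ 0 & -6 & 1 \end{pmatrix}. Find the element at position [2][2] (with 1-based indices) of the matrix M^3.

Characteristic polynomial: μ^3 - 4μ^2 - μ + 4 = (μ - 4)(μ - 1)(μ + 1), so the eigenvalues are -1, 1, 4.
μ=-1: eigenvector (1, 0, 0).
μ=4: eigenvector (-2, 1, -2).
μ=1: eigenvector (0, 0, 1).
P = [[1, -2, 0], [0, 1, 0], [0, -2, 1]], D = diag(-1, 4, 1), P⁻¹ = [[1, 2, 0], [0, 1, 0], [0, 2, 1]].
M³ = P·diag(-1, 64, 1)·P⁻¹ = [[-1, -130, 0], [0, 64, 0], [0, -126, 1]].
The requested entry is 64.

64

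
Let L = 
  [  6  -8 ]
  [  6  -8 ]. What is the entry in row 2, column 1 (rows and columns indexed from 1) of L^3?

Characteristic polynomial: r^2 + 2r = r(r + 2), so the eigenvalues are -2, 0.
r=0: eigenvector (4, 3).
r=-2: eigenvector (1, 1).
P = [[4, 1], [3, 1]], D = diag(0, -2), P⁻¹ = [[1, -1], [-3, 4]].
L³ = P·diag(0, -8)·P⁻¹ = [[24, -32], [24, -32]].
The requested entry is 24.

24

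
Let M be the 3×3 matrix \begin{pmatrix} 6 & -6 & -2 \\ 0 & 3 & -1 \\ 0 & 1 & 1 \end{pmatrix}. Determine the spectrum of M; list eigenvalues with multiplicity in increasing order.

2, 2, 6

Characteristic polynomial: p(λ) = λ^3 - 10λ^2 + 28λ - 24 = (λ - 6)(λ - 2)^2.
Roots (with multiplicity): 2, 2, 6.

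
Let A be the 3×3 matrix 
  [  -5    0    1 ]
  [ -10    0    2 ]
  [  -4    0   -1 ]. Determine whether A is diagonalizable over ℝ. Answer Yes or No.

No

Characteristic polynomial: p(s) = s^3 + 6s^2 + 9s = s(s + 3)^2.
s = -3 has algebraic multiplicity 2; rank(A + 3I) = 2, so geometric multiplicity = 1.
Geometric multiplicity < algebraic multiplicity, so A is not diagonalizable.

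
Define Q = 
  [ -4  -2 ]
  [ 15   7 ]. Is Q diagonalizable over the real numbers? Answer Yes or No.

Yes

Characteristic polynomial: p(s) = s^2 - 3s + 2 = (s - 2)(s - 1).
All 2 eigenvalues are distinct, so Q is diagonalizable.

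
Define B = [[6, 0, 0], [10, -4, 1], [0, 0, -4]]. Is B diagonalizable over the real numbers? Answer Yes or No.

Characteristic polynomial: p(μ) = μ^3 + 2μ^2 - 32μ - 96 = (μ - 6)(μ + 4)^2.
μ = -4 has algebraic multiplicity 2; rank(B + 4I) = 2, so geometric multiplicity = 1.
Geometric multiplicity < algebraic multiplicity, so B is not diagonalizable.

No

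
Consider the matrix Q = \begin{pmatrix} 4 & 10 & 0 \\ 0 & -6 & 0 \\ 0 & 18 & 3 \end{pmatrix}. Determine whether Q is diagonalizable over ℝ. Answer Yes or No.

Characteristic polynomial: p(λ) = λ^3 - λ^2 - 30λ + 72 = (λ - 4)(λ - 3)(λ + 6).
All 3 eigenvalues are distinct, so Q is diagonalizable.

Yes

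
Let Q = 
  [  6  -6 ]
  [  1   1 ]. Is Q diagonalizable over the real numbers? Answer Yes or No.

Yes

Characteristic polynomial: p(λ) = λ^2 - 7λ + 12 = (λ - 4)(λ - 3).
All 2 eigenvalues are distinct, so Q is diagonalizable.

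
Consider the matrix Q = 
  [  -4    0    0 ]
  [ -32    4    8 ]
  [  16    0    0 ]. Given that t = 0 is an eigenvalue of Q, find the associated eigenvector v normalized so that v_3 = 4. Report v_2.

-8

Q = [[-4, 0, 0], [-32, 4, 8], [16, 0, 0]].
Solving (Q)v = 0 gives the eigenspace spanned by (0, -8, 4).
With v_3 = 4, v = (0, -8, 4), so v_2 = -8.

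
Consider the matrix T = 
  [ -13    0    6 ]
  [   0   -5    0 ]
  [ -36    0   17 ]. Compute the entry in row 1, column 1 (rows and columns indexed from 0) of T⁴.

Characteristic polynomial: r^3 + r^2 - 25r - 25 = (r - 5)(r + 1)(r + 5), so the eigenvalues are -5, -1, 5.
r=-1: eigenvector (1, 0, 2).
r=-5: eigenvector (0, 1, 0).
r=5: eigenvector (1, 0, 3).
P = [[1, 0, 1], [0, 1, 0], [2, 0, 3]], D = diag(-1, -5, 5), P⁻¹ = [[3, 0, -1], [0, 1, 0], [-2, 0, 1]].
T⁴ = P·diag(1, 625, 625)·P⁻¹ = [[-1247, 0, 624], [0, 625, 0], [-3744, 0, 1873]].
The requested entry is 625.

625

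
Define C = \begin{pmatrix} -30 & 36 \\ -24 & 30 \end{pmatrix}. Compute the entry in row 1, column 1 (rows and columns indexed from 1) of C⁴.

Characteristic polynomial: r^2 - 36 = (r - 6)(r + 6), so the eigenvalues are -6, 6.
r=-6: eigenvector (-3, -2).
r=6: eigenvector (1, 1).
P = [[-3, 1], [-2, 1]], D = diag(-6, 6), P⁻¹ = [[-1, 1], [-2, 3]].
C⁴ = P·diag(1296, 1296)·P⁻¹ = [[1296, 0], [0, 1296]].
The requested entry is 1296.

1296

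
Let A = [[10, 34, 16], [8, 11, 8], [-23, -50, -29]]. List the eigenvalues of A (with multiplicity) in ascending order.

-6, -5, 3

Characteristic polynomial: p(r) = r^3 + 8r^2 - 3r - 90 = (r - 3)(r + 5)(r + 6).
Roots (with multiplicity): -6, -5, 3.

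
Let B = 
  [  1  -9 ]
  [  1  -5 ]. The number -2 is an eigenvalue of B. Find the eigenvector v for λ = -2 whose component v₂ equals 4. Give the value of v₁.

12

B + 2I = [[3, -9], [1, -3]].
Solving (B + 2I)v = 0 gives the eigenspace spanned by (12, 4).
With v₂ = 4, v = (12, 4), so v₁ = 12.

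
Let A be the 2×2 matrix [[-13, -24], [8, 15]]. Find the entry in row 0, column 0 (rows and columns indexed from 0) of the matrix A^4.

Characteristic polynomial: λ^2 - 2λ - 3 = (λ - 3)(λ + 1), so the eigenvalues are -1, 3.
λ=3: eigenvector (-3, 2).
λ=-1: eigenvector (-2, 1).
P = [[-3, -2], [2, 1]], D = diag(3, -1), P⁻¹ = [[1, 2], [-2, -3]].
A⁴ = P·diag(81, 1)·P⁻¹ = [[-239, -480], [160, 321]].
The requested entry is -239.

-239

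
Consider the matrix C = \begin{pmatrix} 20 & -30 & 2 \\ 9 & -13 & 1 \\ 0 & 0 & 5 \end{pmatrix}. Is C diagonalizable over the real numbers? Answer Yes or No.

No

Characteristic polynomial: p(s) = s^3 - 12s^2 + 45s - 50 = (s - 5)^2(s - 2).
s = 5 has algebraic multiplicity 2; rank(C − 5I) = 2, so geometric multiplicity = 1.
Geometric multiplicity < algebraic multiplicity, so C is not diagonalizable.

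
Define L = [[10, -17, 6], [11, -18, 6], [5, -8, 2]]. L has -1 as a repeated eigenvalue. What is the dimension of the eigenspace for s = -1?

L + 1I = [[11, -17, 6], [11, -17, 6], [5, -8, 3]].
This matrix has rank 2, so its null space has dimension 3 − 2 = 1.

1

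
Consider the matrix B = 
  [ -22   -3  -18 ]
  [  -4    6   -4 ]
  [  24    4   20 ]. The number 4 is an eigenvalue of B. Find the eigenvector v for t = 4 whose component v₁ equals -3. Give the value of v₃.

B − 4I = [[-26, -3, -18], [-4, 2, -4], [24, 4, 16]].
Solving (B − 4I)v = 0 gives the eigenspace spanned by (-3, 2, 4).
With v₁ = -3, v = (-3, 2, 4), so v₃ = 4.

4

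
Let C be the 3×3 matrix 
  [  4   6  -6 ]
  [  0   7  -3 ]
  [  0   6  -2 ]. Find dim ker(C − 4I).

2

C − 4I = [[0, 6, -6], [0, 3, -3], [0, 6, -6]].
This matrix has rank 1, so its null space has dimension 3 − 1 = 2.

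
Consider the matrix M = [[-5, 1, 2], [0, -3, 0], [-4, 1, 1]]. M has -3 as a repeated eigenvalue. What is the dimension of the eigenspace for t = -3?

1

M + 3I = [[-2, 1, 2], [0, 0, 0], [-4, 1, 4]].
This matrix has rank 2, so its null space has dimension 3 − 2 = 1.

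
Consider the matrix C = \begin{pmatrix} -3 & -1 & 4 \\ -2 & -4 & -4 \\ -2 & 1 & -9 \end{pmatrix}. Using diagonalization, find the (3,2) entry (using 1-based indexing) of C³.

91

Characteristic polynomial: λ^3 + 16λ^2 + 85λ + 150 = (λ + 5)^2(λ + 6), so the eigenvalues are -6, -5, -5.
λ=-5: eigenvector (3, -2, -2).
λ=-5: eigenvector (-2, 0, 1).
λ=-6: eigenvector (-1, 1, 1).
P = [[3, -2, -1], [-2, 0, 1], [-2, 1, 1]], D = diag(-5, -5, -6), P⁻¹ = [[1, -1, 2], [0, -1, 1], [2, -1, 4]].
C³ = P·diag(-125, -125, -216)·P⁻¹ = [[57, -91, 364], [-182, -34, -364], [-182, 91, -489]].
The requested entry is 91.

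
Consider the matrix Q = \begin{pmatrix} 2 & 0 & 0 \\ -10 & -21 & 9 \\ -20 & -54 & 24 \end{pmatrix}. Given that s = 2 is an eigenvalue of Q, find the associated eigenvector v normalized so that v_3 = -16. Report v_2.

-8

Q − 2I = [[0, 0, 0], [-10, -23, 9], [-20, -54, 22]].
Solving (Q − 2I)v = 0 gives the eigenspace spanned by (4, -8, -16).
With v_3 = -16, v = (4, -8, -16), so v_2 = -8.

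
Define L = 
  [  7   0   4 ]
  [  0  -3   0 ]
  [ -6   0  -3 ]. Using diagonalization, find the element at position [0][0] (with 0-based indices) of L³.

79

Characteristic polynomial: r^3 - r^2 - 9r + 9 = (r - 3)(r - 1)(r + 3), so the eigenvalues are -3, 1, 3.
r=3: eigenvector (1, 0, -1).
r=-3: eigenvector (0, 1, 0).
r=1: eigenvector (-2, 0, 3).
P = [[1, 0, -2], [0, 1, 0], [-1, 0, 3]], D = diag(3, -3, 1), P⁻¹ = [[3, 0, 2], [0, 1, 0], [1, 0, 1]].
L³ = P·diag(27, -27, 1)·P⁻¹ = [[79, 0, 52], [0, -27, 0], [-78, 0, -51]].
The requested entry is 79.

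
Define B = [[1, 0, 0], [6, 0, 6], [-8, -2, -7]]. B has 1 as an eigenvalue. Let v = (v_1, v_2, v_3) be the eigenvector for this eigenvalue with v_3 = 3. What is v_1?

B − 1I = [[0, 0, 0], [6, -1, 6], [-8, -2, -8]].
Solving (B − 1I)v = 0 gives the eigenspace spanned by (-3, 0, 3).
With v_3 = 3, v = (-3, 0, 3), so v_1 = -3.

-3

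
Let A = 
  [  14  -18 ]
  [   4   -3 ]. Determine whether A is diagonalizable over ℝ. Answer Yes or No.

Yes

Characteristic polynomial: p(μ) = μ^2 - 11μ + 30 = (μ - 6)(μ - 5).
All 2 eigenvalues are distinct, so A is diagonalizable.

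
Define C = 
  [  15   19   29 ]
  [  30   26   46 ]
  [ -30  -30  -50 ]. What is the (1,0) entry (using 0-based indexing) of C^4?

Characteristic polynomial: μ^3 + 9μ^2 + 20μ = μ(μ + 4)(μ + 5), so the eigenvalues are -5, -4, 0.
μ=-5: eigenvector (1, 2, -2).
μ=-4: eigenvector (-1, 1, 0).
μ=0: eigenvector (2, 3, -3).
P = [[1, -1, 2], [2, 1, 3], [-2, 0, -3]], D = diag(-5, -4, 0), P⁻¹ = [[-3, -3, -5], [0, 1, 1], [2, 2, 3]].
C⁴ = P·diag(625, 256, 0)·P⁻¹ = [[-1875, -2131, -3381], [-3750, -3494, -5994], [3750, 3750, 6250]].
The requested entry is -3750.

-3750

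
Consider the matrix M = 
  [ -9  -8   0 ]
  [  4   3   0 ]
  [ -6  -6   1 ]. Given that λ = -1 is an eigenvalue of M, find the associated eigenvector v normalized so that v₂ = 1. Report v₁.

M + 1I = [[-8, -8, 0], [4, 4, 0], [-6, -6, 2]].
Solving (M + 1I)v = 0 gives the eigenspace spanned by (-1, 1, 0).
With v₂ = 1, v = (-1, 1, 0), so v₁ = -1.

-1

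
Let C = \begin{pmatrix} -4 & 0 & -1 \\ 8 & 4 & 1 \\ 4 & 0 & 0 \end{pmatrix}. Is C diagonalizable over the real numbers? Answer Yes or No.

Characteristic polynomial: p(λ) = λ^3 - 12λ - 16 = (λ - 4)(λ + 2)^2.
λ = -2 has algebraic multiplicity 2; rank(C + 2I) = 2, so geometric multiplicity = 1.
Geometric multiplicity < algebraic multiplicity, so C is not diagonalizable.

No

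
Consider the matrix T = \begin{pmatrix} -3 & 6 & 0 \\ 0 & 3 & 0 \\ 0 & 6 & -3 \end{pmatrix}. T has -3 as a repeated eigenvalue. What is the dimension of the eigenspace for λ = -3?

2

T + 3I = [[0, 6, 0], [0, 6, 0], [0, 6, 0]].
This matrix has rank 1, so its null space has dimension 3 − 1 = 2.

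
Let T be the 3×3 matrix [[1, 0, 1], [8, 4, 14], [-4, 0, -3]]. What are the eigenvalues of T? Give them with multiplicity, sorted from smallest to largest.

Characteristic polynomial: p(s) = s^3 - 2s^2 - 7s - 4 = (s - 4)(s + 1)^2.
Roots (with multiplicity): -1, -1, 4.

-1, -1, 4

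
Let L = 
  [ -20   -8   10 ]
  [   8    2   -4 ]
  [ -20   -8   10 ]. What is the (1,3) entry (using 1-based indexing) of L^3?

424

Characteristic polynomial: μ^3 + 8μ^2 + 12μ = μ(μ + 2)(μ + 6), so the eigenvalues are -6, -2, 0.
μ=0: eigenvector (1, 0, 2).
μ=-6: eigenvector (2, -1, 2).
μ=-2: eigenvector (-1, 1, -1).
P = [[1, 2, -1], [0, -1, 1], [2, 2, -1]], D = diag(0, -6, -2), P⁻¹ = [[-1, 0, 1], [2, 1, -1], [2, 2, -1]].
L³ = P·diag(0, -216, -8)·P⁻¹ = [[-848, -416, 424], [416, 200, -208], [-848, -416, 424]].
The requested entry is 424.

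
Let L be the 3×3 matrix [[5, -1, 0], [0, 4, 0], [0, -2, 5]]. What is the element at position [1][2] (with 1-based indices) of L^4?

Characteristic polynomial: t^3 - 14t^2 + 65t - 100 = (t - 5)^2(t - 4), so the eigenvalues are 4, 5, 5.
t=5: eigenvector (0, 0, 1).
t=4: eigenvector (1, 1, 2).
t=5: eigenvector (1, 0, 2).
P = [[0, 1, 1], [0, 1, 0], [1, 2, 2]], D = diag(5, 4, 5), P⁻¹ = [[-2, 0, 1], [0, 1, 0], [1, -1, 0]].
L⁴ = P·diag(625, 256, 625)·P⁻¹ = [[625, -369, 0], [0, 256, 0], [0, -738, 625]].
The requested entry is -369.

-369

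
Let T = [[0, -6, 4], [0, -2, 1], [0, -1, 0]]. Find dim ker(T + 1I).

1

T + 1I = [[1, -6, 4], [0, -1, 1], [0, -1, 1]].
This matrix has rank 2, so its null space has dimension 3 − 2 = 1.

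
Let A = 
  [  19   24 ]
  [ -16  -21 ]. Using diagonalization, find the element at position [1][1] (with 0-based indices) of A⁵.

Characteristic polynomial: μ^2 + 2μ - 15 = (μ - 3)(μ + 5), so the eigenvalues are -5, 3.
μ=3: eigenvector (3, -2).
μ=-5: eigenvector (1, -1).
P = [[3, 1], [-2, -1]], D = diag(3, -5), P⁻¹ = [[1, 1], [-2, -3]].
A⁵ = P·diag(243, -3125)·P⁻¹ = [[6979, 10104], [-6736, -9861]].
The requested entry is -9861.

-9861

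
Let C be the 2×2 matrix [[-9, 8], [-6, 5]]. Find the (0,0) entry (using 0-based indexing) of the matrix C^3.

Characteristic polynomial: λ^2 + 4λ + 3 = (λ + 1)(λ + 3), so the eigenvalues are -3, -1.
λ=-3: eigenvector (4, 3).
λ=-1: eigenvector (1, 1).
P = [[4, 1], [3, 1]], D = diag(-3, -1), P⁻¹ = [[1, -1], [-3, 4]].
C³ = P·diag(-27, -1)·P⁻¹ = [[-105, 104], [-78, 77]].
The requested entry is -105.

-105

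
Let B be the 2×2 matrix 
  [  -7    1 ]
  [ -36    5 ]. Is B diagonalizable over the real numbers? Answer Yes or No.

Characteristic polynomial: p(s) = s^2 + 2s + 1 = (s + 1)^2.
s = -1 has algebraic multiplicity 2; rank(B + 1I) = 1, so geometric multiplicity = 1.
Geometric multiplicity < algebraic multiplicity, so B is not diagonalizable.

No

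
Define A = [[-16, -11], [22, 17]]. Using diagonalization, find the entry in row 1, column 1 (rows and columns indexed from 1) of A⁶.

-15406

Characteristic polynomial: λ^2 - λ - 30 = (λ - 6)(λ + 5), so the eigenvalues are -5, 6.
λ=6: eigenvector (1, -2).
λ=-5: eigenvector (1, -1).
P = [[1, 1], [-2, -1]], D = diag(6, -5), P⁻¹ = [[-1, -1], [2, 1]].
A⁶ = P·diag(46656, 15625)·P⁻¹ = [[-15406, -31031], [62062, 77687]].
The requested entry is -15406.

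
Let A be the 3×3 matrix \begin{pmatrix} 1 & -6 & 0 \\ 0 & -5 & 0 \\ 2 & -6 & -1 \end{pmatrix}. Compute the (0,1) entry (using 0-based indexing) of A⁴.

624

Characteristic polynomial: r^3 + 5r^2 - r - 5 = (r - 1)(r + 1)(r + 5), so the eigenvalues are -5, -1, 1.
r=-1: eigenvector (0, 0, 1).
r=-5: eigenvector (1, 1, 1).
r=1: eigenvector (1, 0, 1).
P = [[0, 1, 1], [0, 1, 0], [1, 1, 1]], D = diag(-1, -5, 1), P⁻¹ = [[-1, 0, 1], [0, 1, 0], [1, -1, 0]].
A⁴ = P·diag(1, 625, 1)·P⁻¹ = [[1, 624, 0], [0, 625, 0], [0, 624, 1]].
The requested entry is 624.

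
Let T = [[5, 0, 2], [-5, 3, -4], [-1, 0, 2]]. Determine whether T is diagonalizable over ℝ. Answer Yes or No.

No

Characteristic polynomial: p(μ) = μ^3 - 10μ^2 + 33μ - 36 = (μ - 4)(μ - 3)^2.
μ = 3 has algebraic multiplicity 2; rank(T − 3I) = 2, so geometric multiplicity = 1.
Geometric multiplicity < algebraic multiplicity, so T is not diagonalizable.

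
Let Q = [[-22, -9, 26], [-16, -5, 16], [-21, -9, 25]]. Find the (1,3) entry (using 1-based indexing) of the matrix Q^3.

626

Characteristic polynomial: μ^3 + 2μ^2 - 19μ - 20 = (μ - 4)(μ + 1)(μ + 5), so the eigenvalues are -5, -1, 4.
μ=4: eigenvector (1, 0, 1).
μ=-1: eigenvector (2, 4, 3).
μ=-5: eigenvector (1, 1, 1).
P = [[1, 2, 1], [0, 4, 1], [1, 3, 1]], D = diag(4, -1, -5), P⁻¹ = [[-1, -1, 2], [-1, 0, 1], [4, 1, -4]].
Q³ = P·diag(64, -1, -125)·P⁻¹ = [[-562, -189, 626], [-496, -125, 496], [-561, -189, 625]].
The requested entry is 626.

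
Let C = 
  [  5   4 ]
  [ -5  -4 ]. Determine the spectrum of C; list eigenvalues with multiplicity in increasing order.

Characteristic polynomial: p(λ) = λ^2 - λ = λ(λ - 1).
Roots (with multiplicity): 0, 1.

0, 1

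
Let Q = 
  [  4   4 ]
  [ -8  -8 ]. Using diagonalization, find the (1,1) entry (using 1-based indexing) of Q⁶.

Characteristic polynomial: μ^2 + 4μ = μ(μ + 4), so the eigenvalues are -4, 0.
μ=-4: eigenvector (1, -2).
μ=0: eigenvector (-1, 1).
P = [[1, -1], [-2, 1]], D = diag(-4, 0), P⁻¹ = [[-1, -1], [-2, -1]].
Q⁶ = P·diag(4096, 0)·P⁻¹ = [[-4096, -4096], [8192, 8192]].
The requested entry is -4096.

-4096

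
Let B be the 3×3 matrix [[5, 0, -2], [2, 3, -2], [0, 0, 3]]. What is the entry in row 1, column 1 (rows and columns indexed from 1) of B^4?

Characteristic polynomial: λ^3 - 11λ^2 + 39λ - 45 = (λ - 5)(λ - 3)^2, so the eigenvalues are 3, 3, 5.
λ=3: eigenvector (1, 3, 1).
λ=3: eigenvector (1, 4, 1).
λ=5: eigenvector (1, 1, 0).
P = [[1, 1, 1], [3, 4, 1], [1, 1, 0]], D = diag(3, 3, 5), P⁻¹ = [[1, -1, 3], [-1, 1, -2], [1, 0, -1]].
B⁴ = P·diag(81, 81, 625)·P⁻¹ = [[625, 0, -544], [544, 81, -544], [0, 0, 81]].
The requested entry is 625.

625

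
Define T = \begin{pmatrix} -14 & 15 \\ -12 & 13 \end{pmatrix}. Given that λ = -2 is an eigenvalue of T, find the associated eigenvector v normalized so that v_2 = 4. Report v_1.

T + 2I = [[-12, 15], [-12, 15]].
Solving (T + 2I)v = 0 gives the eigenspace spanned by (5, 4).
With v_2 = 4, v = (5, 4), so v_1 = 5.

5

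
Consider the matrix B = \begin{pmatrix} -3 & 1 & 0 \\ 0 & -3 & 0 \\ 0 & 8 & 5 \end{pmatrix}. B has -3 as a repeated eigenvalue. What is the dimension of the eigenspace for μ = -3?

1

B + 3I = [[0, 1, 0], [0, 0, 0], [0, 8, 8]].
This matrix has rank 2, so its null space has dimension 3 − 2 = 1.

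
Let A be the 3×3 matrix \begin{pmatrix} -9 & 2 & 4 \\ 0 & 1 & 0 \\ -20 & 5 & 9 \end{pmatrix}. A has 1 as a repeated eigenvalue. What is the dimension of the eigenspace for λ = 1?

1

A − 1I = [[-10, 2, 4], [0, 0, 0], [-20, 5, 8]].
This matrix has rank 2, so its null space has dimension 3 − 2 = 1.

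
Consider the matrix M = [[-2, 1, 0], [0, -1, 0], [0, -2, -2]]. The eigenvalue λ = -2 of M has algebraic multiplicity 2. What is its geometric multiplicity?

2

M + 2I = [[0, 1, 0], [0, 1, 0], [0, -2, 0]].
This matrix has rank 1, so its null space has dimension 3 − 1 = 2.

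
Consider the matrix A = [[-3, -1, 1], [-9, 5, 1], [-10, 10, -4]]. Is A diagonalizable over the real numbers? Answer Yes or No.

No

Characteristic polynomial: p(μ) = μ^3 + 2μ^2 - 32μ - 96 = (μ - 6)(μ + 4)^2.
μ = -4 has algebraic multiplicity 2; rank(A + 4I) = 2, so geometric multiplicity = 1.
Geometric multiplicity < algebraic multiplicity, so A is not diagonalizable.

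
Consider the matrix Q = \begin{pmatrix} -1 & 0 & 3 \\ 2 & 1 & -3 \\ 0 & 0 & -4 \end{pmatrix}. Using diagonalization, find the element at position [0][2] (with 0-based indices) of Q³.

Characteristic polynomial: λ^3 + 4λ^2 - λ - 4 = (λ - 1)(λ + 1)(λ + 4), so the eigenvalues are -4, -1, 1.
λ=-1: eigenvector (1, -1, 0).
λ=1: eigenvector (0, 1, 0).
λ=-4: eigenvector (-1, 1, 1).
P = [[1, 0, -1], [-1, 1, 1], [0, 0, 1]], D = diag(-1, 1, -4), P⁻¹ = [[1, 0, 1], [1, 1, 0], [0, 0, 1]].
Q³ = P·diag(-1, 1, -64)·P⁻¹ = [[-1, 0, 63], [2, 1, -63], [0, 0, -64]].
The requested entry is 63.

63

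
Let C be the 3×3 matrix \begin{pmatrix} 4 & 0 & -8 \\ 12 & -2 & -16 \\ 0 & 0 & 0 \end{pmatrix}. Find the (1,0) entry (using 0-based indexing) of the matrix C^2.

24

Characteristic polynomial: s^3 - 2s^2 - 8s = s(s - 4)(s + 2), so the eigenvalues are -2, 0, 4.
s=4: eigenvector (1, 2, 0).
s=-2: eigenvector (0, 1, 0).
s=0: eigenvector (2, 4, 1).
P = [[1, 0, 2], [2, 1, 4], [0, 0, 1]], D = diag(4, -2, 0), P⁻¹ = [[1, 0, -2], [-2, 1, 0], [0, 0, 1]].
C² = P·diag(16, 4, 0)·P⁻¹ = [[16, 0, -32], [24, 4, -64], [0, 0, 0]].
The requested entry is 24.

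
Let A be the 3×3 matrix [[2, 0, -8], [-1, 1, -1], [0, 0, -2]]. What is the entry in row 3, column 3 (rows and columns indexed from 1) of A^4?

Characteristic polynomial: λ^3 - λ^2 - 4λ + 4 = (λ - 2)(λ - 1)(λ + 2), so the eigenvalues are -2, 1, 2.
λ=1: eigenvector (0, 1, 0).
λ=2: eigenvector (1, -1, 0).
λ=-2: eigenvector (2, 1, 1).
P = [[0, 1, 2], [1, -1, 1], [0, 0, 1]], D = diag(1, 2, -2), P⁻¹ = [[1, 1, -3], [1, 0, -2], [0, 0, 1]].
A⁴ = P·diag(1, 16, 16)·P⁻¹ = [[16, 0, 0], [-15, 1, 45], [0, 0, 16]].
The requested entry is 16.

16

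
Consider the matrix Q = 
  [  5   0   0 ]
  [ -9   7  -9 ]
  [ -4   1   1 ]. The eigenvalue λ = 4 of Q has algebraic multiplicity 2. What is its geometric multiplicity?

Q − 4I = [[1, 0, 0], [-9, 3, -9], [-4, 1, -3]].
This matrix has rank 2, so its null space has dimension 3 − 2 = 1.

1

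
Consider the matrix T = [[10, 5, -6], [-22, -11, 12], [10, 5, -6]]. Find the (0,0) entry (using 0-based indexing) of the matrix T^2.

-70

Characteristic polynomial: μ^3 + 7μ^2 + 6μ = μ(μ + 1)(μ + 6), so the eigenvalues are -6, -1, 0.
μ=-6: eigenvector (1, -2, 1).
μ=-1: eigenvector (1, -1, 1).
μ=0: eigenvector (-1, 2, 0).
P = [[1, 1, -1], [-2, -1, 2], [1, 1, 0]], D = diag(-6, -1, 0), P⁻¹ = [[-2, -1, 1], [2, 1, 0], [-1, 0, 1]].
T² = P·diag(36, 1, 0)·P⁻¹ = [[-70, -35, 36], [142, 71, -72], [-70, -35, 36]].
The requested entry is -70.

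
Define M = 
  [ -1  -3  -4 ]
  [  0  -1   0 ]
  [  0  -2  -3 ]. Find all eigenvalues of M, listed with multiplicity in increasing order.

-3, -1, -1

Characteristic polynomial: p(t) = t^3 + 5t^2 + 7t + 3 = (t + 1)^2(t + 3).
Roots (with multiplicity): -3, -1, -1.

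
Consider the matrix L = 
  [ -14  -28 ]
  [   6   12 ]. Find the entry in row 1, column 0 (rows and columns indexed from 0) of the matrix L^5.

96

Characteristic polynomial: μ^2 + 2μ = μ(μ + 2), so the eigenvalues are -2, 0.
μ=-2: eigenvector (7, -3).
μ=0: eigenvector (-2, 1).
P = [[7, -2], [-3, 1]], D = diag(-2, 0), P⁻¹ = [[1, 2], [3, 7]].
L⁵ = P·diag(-32, 0)·P⁻¹ = [[-224, -448], [96, 192]].
The requested entry is 96.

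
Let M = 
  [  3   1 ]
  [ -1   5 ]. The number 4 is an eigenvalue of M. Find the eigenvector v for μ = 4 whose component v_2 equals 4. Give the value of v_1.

4

M − 4I = [[-1, 1], [-1, 1]].
Solving (M − 4I)v = 0 gives the eigenspace spanned by (4, 4).
With v_2 = 4, v = (4, 4), so v_1 = 4.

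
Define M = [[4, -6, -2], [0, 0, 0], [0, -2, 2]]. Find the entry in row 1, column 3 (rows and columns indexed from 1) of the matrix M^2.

Characteristic polynomial: t^3 - 6t^2 + 8t = t(t - 4)(t - 2), so the eigenvalues are 0, 2, 4.
t=4: eigenvector (1, 0, 0).
t=2: eigenvector (1, 0, 1).
t=0: eigenvector (2, 1, 1).
P = [[1, 1, 2], [0, 0, 1], [0, 1, 1]], D = diag(4, 2, 0), P⁻¹ = [[1, -1, -1], [0, -1, 1], [0, 1, 0]].
M² = P·diag(16, 4, 0)·P⁻¹ = [[16, -20, -12], [0, 0, 0], [0, -4, 4]].
The requested entry is -12.

-12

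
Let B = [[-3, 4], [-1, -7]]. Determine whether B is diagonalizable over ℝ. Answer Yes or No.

No

Characteristic polynomial: p(μ) = μ^2 + 10μ + 25 = (μ + 5)^2.
μ = -5 has algebraic multiplicity 2; rank(B + 5I) = 1, so geometric multiplicity = 1.
Geometric multiplicity < algebraic multiplicity, so B is not diagonalizable.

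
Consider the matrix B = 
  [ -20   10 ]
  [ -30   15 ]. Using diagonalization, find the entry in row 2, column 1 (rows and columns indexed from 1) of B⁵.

Characteristic polynomial: t^2 + 5t = t(t + 5), so the eigenvalues are -5, 0.
t=0: eigenvector (1, 2).
t=-5: eigenvector (-2, -3).
P = [[1, -2], [2, -3]], D = diag(0, -5), P⁻¹ = [[-3, 2], [-2, 1]].
B⁵ = P·diag(0, -3125)·P⁻¹ = [[-12500, 6250], [-18750, 9375]].
The requested entry is -18750.

-18750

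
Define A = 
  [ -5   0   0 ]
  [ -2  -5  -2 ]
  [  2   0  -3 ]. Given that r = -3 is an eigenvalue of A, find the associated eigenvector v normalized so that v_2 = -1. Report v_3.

1

A + 3I = [[-2, 0, 0], [-2, -2, -2], [2, 0, 0]].
Solving (A + 3I)v = 0 gives the eigenspace spanned by (0, -1, 1).
With v_2 = -1, v = (0, -1, 1), so v_3 = 1.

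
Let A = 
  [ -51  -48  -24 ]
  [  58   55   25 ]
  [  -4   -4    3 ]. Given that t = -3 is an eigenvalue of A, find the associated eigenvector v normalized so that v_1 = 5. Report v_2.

A + 3I = [[-48, -48, -24], [58, 58, 25], [-4, -4, 6]].
Solving (A + 3I)v = 0 gives the eigenspace spanned by (5, -5, 0).
With v_1 = 5, v = (5, -5, 0), so v_2 = -5.

-5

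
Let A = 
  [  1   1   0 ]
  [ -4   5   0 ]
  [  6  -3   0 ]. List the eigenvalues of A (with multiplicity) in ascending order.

0, 3, 3

Characteristic polynomial: p(r) = r^3 - 6r^2 + 9r = r(r - 3)^2.
Roots (with multiplicity): 0, 3, 3.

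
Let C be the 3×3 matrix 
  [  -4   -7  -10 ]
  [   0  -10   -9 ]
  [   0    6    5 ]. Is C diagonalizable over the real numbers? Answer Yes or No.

No

Characteristic polynomial: p(λ) = λ^3 + 9λ^2 + 24λ + 16 = (λ + 1)(λ + 4)^2.
λ = -4 has algebraic multiplicity 2; rank(C + 4I) = 2, so geometric multiplicity = 1.
Geometric multiplicity < algebraic multiplicity, so C is not diagonalizable.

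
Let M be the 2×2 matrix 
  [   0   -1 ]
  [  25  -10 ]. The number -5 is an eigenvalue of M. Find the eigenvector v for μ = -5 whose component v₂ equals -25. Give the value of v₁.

M + 5I = [[5, -1], [25, -5]].
Solving (M + 5I)v = 0 gives the eigenspace spanned by (-5, -25).
With v₂ = -25, v = (-5, -25), so v₁ = -5.

-5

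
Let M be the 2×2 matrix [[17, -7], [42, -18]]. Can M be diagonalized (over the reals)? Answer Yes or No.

Yes

Characteristic polynomial: p(λ) = λ^2 + λ - 12 = (λ - 3)(λ + 4).
All 2 eigenvalues are distinct, so M is diagonalizable.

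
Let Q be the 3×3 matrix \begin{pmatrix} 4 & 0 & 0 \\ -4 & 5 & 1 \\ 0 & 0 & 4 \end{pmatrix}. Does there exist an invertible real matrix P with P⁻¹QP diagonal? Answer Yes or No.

Characteristic polynomial: p(s) = s^3 - 13s^2 + 56s - 80 = (s - 5)(s - 4)^2.
s = 4 has algebraic multiplicity 2; rank(Q − 4I) = 1, so geometric multiplicity = 2.
Every eigenvalue has geometric = algebraic multiplicity, so Q is diagonalizable.

Yes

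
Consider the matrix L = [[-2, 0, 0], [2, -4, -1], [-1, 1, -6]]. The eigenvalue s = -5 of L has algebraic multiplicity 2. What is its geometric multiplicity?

1

L + 5I = [[3, 0, 0], [2, 1, -1], [-1, 1, -1]].
This matrix has rank 2, so its null space has dimension 3 − 2 = 1.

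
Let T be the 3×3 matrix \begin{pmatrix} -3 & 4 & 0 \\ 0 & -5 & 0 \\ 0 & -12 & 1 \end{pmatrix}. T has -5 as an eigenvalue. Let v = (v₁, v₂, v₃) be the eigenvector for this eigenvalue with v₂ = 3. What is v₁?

T + 5I = [[2, 4, 0], [0, 0, 0], [0, -12, 6]].
Solving (T + 5I)v = 0 gives the eigenspace spanned by (-6, 3, 6).
With v₂ = 3, v = (-6, 3, 6), so v₁ = -6.

-6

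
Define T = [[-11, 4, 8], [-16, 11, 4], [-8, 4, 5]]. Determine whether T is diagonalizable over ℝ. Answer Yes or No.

Characteristic polynomial: p(λ) = λ^3 - 5λ^2 - 9λ + 45 = (λ - 5)(λ - 3)(λ + 3).
All 3 eigenvalues are distinct, so T is diagonalizable.

Yes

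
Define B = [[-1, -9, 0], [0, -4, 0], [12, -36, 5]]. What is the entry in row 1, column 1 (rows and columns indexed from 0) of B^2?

Characteristic polynomial: λ^3 - 21λ - 20 = (λ - 5)(λ + 1)(λ + 4), so the eigenvalues are -4, -1, 5.
λ=-1: eigenvector (1, 0, -2).
λ=-4: eigenvector (3, 1, 0).
λ=5: eigenvector (0, 0, 1).
P = [[1, 3, 0], [0, 1, 0], [-2, 0, 1]], D = diag(-1, -4, 5), P⁻¹ = [[1, -3, 0], [0, 1, 0], [2, -6, 1]].
B² = P·diag(1, 16, 25)·P⁻¹ = [[1, 45, 0], [0, 16, 0], [48, -144, 25]].
The requested entry is 16.

16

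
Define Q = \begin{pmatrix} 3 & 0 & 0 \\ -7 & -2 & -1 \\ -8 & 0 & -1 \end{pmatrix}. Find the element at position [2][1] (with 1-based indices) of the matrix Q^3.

-49

Characteristic polynomial: μ^3 - 7μ - 6 = (μ - 3)(μ + 1)(μ + 2), so the eigenvalues are -2, -1, 3.
μ=3: eigenvector (1, -1, -2).
μ=-1: eigenvector (0, -1, 1).
μ=-2: eigenvector (0, 1, 0).
P = [[1, 0, 0], [-1, -1, 1], [-2, 1, 0]], D = diag(3, -1, -2), P⁻¹ = [[1, 0, 0], [2, 0, 1], [3, 1, 1]].
Q³ = P·diag(27, -1, -8)·P⁻¹ = [[27, 0, 0], [-49, -8, -7], [-56, 0, -1]].
The requested entry is -49.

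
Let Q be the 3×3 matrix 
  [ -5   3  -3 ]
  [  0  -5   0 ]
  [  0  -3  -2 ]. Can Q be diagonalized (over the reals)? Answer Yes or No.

Yes

Characteristic polynomial: p(λ) = λ^3 + 12λ^2 + 45λ + 50 = (λ + 2)(λ + 5)^2.
λ = -5 has algebraic multiplicity 2; rank(Q + 5I) = 1, so geometric multiplicity = 2.
Every eigenvalue has geometric = algebraic multiplicity, so Q is diagonalizable.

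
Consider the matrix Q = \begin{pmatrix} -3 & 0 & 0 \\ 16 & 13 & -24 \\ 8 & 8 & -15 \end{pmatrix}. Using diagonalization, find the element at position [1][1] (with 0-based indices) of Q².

Characteristic polynomial: λ^3 + 5λ^2 + 3λ - 9 = (λ - 1)(λ + 3)^2, so the eigenvalues are -3, -3, 1.
λ=-3: eigenvector (1, -4, -2).
λ=1: eigenvector (0, 2, 1).
λ=-3: eigenvector (-1, 1, 0).
P = [[1, 0, -1], [-4, 2, 1], [-2, 1, 0]], D = diag(-3, 1, -3), P⁻¹ = [[1, 1, -2], [2, 2, -3], [0, 1, -2]].
Q² = P·diag(9, 1, 9)·P⁻¹ = [[9, 0, 0], [-32, -23, 48], [-16, -16, 33]].
The requested entry is -23.

-23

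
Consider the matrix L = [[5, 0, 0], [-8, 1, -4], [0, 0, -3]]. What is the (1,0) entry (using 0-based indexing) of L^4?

-1248

Characteristic polynomial: r^3 - 3r^2 - 13r + 15 = (r - 5)(r - 1)(r + 3), so the eigenvalues are -3, 1, 5.
r=5: eigenvector (1, -2, 0).
r=-3: eigenvector (0, 1, 1).
r=1: eigenvector (0, 1, 0).
P = [[1, 0, 0], [-2, 1, 1], [0, 1, 0]], D = diag(5, -3, 1), P⁻¹ = [[1, 0, 0], [0, 0, 1], [2, 1, -1]].
L⁴ = P·diag(625, 81, 1)·P⁻¹ = [[625, 0, 0], [-1248, 1, 80], [0, 0, 81]].
The requested entry is -1248.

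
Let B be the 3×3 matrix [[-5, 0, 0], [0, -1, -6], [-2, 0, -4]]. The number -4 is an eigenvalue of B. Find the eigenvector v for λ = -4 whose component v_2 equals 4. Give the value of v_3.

B + 4I = [[-1, 0, 0], [0, 3, -6], [-2, 0, 0]].
Solving (B + 4I)v = 0 gives the eigenspace spanned by (0, 4, 2).
With v_2 = 4, v = (0, 4, 2), so v_3 = 2.

2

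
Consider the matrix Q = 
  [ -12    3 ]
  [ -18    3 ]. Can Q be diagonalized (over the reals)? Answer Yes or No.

Yes

Characteristic polynomial: p(r) = r^2 + 9r + 18 = (r + 3)(r + 6).
All 2 eigenvalues are distinct, so Q is diagonalizable.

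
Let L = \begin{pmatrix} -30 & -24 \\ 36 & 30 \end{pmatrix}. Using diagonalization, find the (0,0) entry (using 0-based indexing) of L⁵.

-38880

Characteristic polynomial: μ^2 - 36 = (μ - 6)(μ + 6), so the eigenvalues are -6, 6.
μ=-6: eigenvector (-1, 1).
μ=6: eigenvector (-2, 3).
P = [[-1, -2], [1, 3]], D = diag(-6, 6), P⁻¹ = [[-3, -2], [1, 1]].
L⁵ = P·diag(-7776, 7776)·P⁻¹ = [[-38880, -31104], [46656, 38880]].
The requested entry is -38880.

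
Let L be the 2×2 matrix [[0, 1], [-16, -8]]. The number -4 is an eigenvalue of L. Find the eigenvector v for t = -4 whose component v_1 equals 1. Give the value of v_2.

-4

L + 4I = [[4, 1], [-16, -4]].
Solving (L + 4I)v = 0 gives the eigenspace spanned by (1, -4).
With v_1 = 1, v = (1, -4), so v_2 = -4.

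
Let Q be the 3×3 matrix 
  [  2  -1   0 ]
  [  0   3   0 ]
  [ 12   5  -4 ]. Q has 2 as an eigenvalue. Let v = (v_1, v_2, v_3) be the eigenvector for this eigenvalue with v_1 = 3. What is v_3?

6

Q − 2I = [[0, -1, 0], [0, 1, 0], [12, 5, -6]].
Solving (Q − 2I)v = 0 gives the eigenspace spanned by (3, 0, 6).
With v_1 = 3, v = (3, 0, 6), so v_3 = 6.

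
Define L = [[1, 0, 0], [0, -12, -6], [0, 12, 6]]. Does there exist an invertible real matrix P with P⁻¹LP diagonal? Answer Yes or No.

Yes

Characteristic polynomial: p(r) = r^3 + 5r^2 - 6r = r(r - 1)(r + 6).
All 3 eigenvalues are distinct, so L is diagonalizable.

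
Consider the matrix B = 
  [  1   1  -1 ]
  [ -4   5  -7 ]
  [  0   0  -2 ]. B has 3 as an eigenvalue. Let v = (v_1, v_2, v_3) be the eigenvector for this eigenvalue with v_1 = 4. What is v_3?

0

B − 3I = [[-2, 1, -1], [-4, 2, -7], [0, 0, -5]].
Solving (B − 3I)v = 0 gives the eigenspace spanned by (4, 8, 0).
With v_1 = 4, v = (4, 8, 0), so v_3 = 0.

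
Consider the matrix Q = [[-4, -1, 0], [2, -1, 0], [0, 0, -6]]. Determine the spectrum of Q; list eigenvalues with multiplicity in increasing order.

Characteristic polynomial: p(r) = r^3 + 11r^2 + 36r + 36 = (r + 2)(r + 3)(r + 6).
Roots (with multiplicity): -6, -3, -2.

-6, -3, -2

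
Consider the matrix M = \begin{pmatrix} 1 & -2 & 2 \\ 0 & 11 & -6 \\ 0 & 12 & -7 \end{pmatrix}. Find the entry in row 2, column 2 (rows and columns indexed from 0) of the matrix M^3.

-127

Characteristic polynomial: μ^3 - 5μ^2 - μ + 5 = (μ - 5)(μ - 1)(μ + 1), so the eigenvalues are -1, 1, 5.
μ=1: eigenvector (1, 0, 0).
μ=5: eigenvector (0, 1, 1).
μ=-1: eigenvector (-1, 1, 2).
P = [[1, 0, -1], [0, 1, 1], [0, 1, 2]], D = diag(1, 5, -1), P⁻¹ = [[1, -1, 1], [0, 2, -1], [0, -1, 1]].
M³ = P·diag(1, 125, -1)·P⁻¹ = [[1, -2, 2], [0, 251, -126], [0, 252, -127]].
The requested entry is -127.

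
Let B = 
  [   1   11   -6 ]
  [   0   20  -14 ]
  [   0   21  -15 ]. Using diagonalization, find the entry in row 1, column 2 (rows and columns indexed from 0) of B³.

Characteristic polynomial: s^3 - 6s^2 - s + 6 = (s - 6)(s - 1)(s + 1), so the eigenvalues are -1, 1, 6.
s=1: eigenvector (1, 0, 0).
s=-1: eigenvector (-2, 2, 3).
s=6: eigenvector (1, 1, 1).
P = [[1, -2, 1], [0, 2, 1], [0, 3, 1]], D = diag(1, -1, 6), P⁻¹ = [[1, -5, 4], [0, -1, 1], [0, 3, -2]].
B³ = P·diag(1, -1, 216)·P⁻¹ = [[1, 641, -426], [0, 650, -434], [0, 651, -435]].
The requested entry is -434.

-434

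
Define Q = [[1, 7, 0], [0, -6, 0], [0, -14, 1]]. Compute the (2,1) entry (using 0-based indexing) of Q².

70

Characteristic polynomial: λ^3 + 4λ^2 - 11λ + 6 = (λ - 1)^2(λ + 6), so the eigenvalues are -6, 1, 1.
λ=1: eigenvector (1, 0, -2).
λ=1: eigenvector (-2, 0, 5).
λ=-6: eigenvector (-1, 1, 2).
P = [[1, -2, -1], [0, 0, 1], [-2, 5, 2]], D = diag(1, 1, -6), P⁻¹ = [[5, 1, 2], [2, 0, 1], [0, 1, 0]].
Q² = P·diag(1, 1, 36)·P⁻¹ = [[1, -35, 0], [0, 36, 0], [0, 70, 1]].
The requested entry is 70.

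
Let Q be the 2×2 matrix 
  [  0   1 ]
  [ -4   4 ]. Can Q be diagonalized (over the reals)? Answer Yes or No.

Characteristic polynomial: p(μ) = μ^2 - 4μ + 4 = (μ - 2)^2.
μ = 2 has algebraic multiplicity 2; rank(Q − 2I) = 1, so geometric multiplicity = 1.
Geometric multiplicity < algebraic multiplicity, so Q is not diagonalizable.

No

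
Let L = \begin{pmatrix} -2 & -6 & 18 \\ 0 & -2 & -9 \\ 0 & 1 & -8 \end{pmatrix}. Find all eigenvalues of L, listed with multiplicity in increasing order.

-5, -5, -2

Characteristic polynomial: p(t) = t^3 + 12t^2 + 45t + 50 = (t + 2)(t + 5)^2.
Roots (with multiplicity): -5, -5, -2.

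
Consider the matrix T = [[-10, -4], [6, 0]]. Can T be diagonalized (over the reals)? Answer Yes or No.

Characteristic polynomial: p(r) = r^2 + 10r + 24 = (r + 4)(r + 6).
All 2 eigenvalues are distinct, so T is diagonalizable.

Yes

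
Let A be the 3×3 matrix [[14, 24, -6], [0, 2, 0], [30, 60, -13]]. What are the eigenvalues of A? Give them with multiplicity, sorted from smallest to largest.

Characteristic polynomial: p(t) = t^3 - 3t^2 + 4 = (t - 2)^2(t + 1).
Roots (with multiplicity): -1, 2, 2.

-1, 2, 2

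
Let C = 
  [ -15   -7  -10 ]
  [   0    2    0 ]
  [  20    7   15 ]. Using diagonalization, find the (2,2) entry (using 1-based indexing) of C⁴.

Characteristic polynomial: λ^3 - 2λ^2 - 25λ + 50 = (λ - 5)(λ - 2)(λ + 5), so the eigenvalues are -5, 2, 5.
λ=-5: eigenvector (1, 0, -1).
λ=2: eigenvector (-1, 1, 1).
λ=5: eigenvector (-1, 0, 2).
P = [[1, -1, -1], [0, 1, 0], [-1, 1, 2]], D = diag(-5, 2, 5), P⁻¹ = [[2, 1, 1], [0, 1, 0], [1, 0, 1]].
C⁴ = P·diag(625, 16, 625)·P⁻¹ = [[625, 609, 0], [0, 16, 0], [0, -609, 625]].
The requested entry is 16.

16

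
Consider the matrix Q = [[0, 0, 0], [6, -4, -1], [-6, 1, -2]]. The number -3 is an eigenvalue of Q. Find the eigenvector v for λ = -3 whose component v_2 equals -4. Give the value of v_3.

4

Q + 3I = [[3, 0, 0], [6, -1, -1], [-6, 1, 1]].
Solving (Q + 3I)v = 0 gives the eigenspace spanned by (0, -4, 4).
With v_2 = -4, v = (0, -4, 4), so v_3 = 4.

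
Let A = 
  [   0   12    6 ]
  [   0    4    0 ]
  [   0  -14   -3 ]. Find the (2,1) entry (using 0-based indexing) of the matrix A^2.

-14

Characteristic polynomial: μ^3 - μ^2 - 12μ = μ(μ - 4)(μ + 3), so the eigenvalues are -3, 0, 4.
μ=0: eigenvector (1, 0, 0).
μ=-3: eigenvector (-2, 0, 1).
μ=4: eigenvector (0, 1, -2).
P = [[1, -2, 0], [0, 0, 1], [0, 1, -2]], D = diag(0, -3, 4), P⁻¹ = [[1, 4, 2], [0, 2, 1], [0, 1, 0]].
A² = P·diag(0, 9, 16)·P⁻¹ = [[0, -36, -18], [0, 16, 0], [0, -14, 9]].
The requested entry is -14.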